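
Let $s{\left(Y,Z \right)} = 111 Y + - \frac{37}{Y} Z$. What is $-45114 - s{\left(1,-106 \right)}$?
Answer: $-49147$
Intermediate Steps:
$s{\left(Y,Z \right)} = 111 Y - \frac{37 Z}{Y}$
$-45114 - s{\left(1,-106 \right)} = -45114 - \left(111 \cdot 1 - - \frac{3922}{1}\right) = -45114 - \left(111 - \left(-3922\right) 1\right) = -45114 - \left(111 + 3922\right) = -45114 - 4033 = -49147$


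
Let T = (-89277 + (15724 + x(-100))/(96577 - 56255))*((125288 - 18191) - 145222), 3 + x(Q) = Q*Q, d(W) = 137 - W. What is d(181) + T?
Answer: 137242429383957/40322 ≈ 3.4037e+9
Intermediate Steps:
x(Q) = -3 + Q² (x(Q) = -3 + Q*Q = -3 + Q²)
T = 137242431158125/40322 (T = (-89277 + (15724 + (-3 + (-100)²))/(96577 - 56255))*((125288 - 18191) - 145222) = (-89277 + (15724 + (-3 + 10000))/40322)*(107097 - 145222) = (-89277 + (15724 + 9997)*(1/40322))*(-38125) = (-89277 + 25721*(1/40322))*(-38125) = (-89277 + 25721/40322)*(-38125) = -3599801473/40322*(-38125) = 137242431158125/40322 ≈ 3.4037e+9)
d(181) + T = (137 - 1*181) + 137242431158125/40322 = (137 - 181) + 137242431158125/40322 = -44 + 137242431158125/40322 = 137242429383957/40322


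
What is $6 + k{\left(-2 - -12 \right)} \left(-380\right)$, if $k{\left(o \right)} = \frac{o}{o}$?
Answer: $-374$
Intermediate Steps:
$k{\left(o \right)} = 1$
$6 + k{\left(-2 - -12 \right)} \left(-380\right) = 6 + 1 \left(-380\right) = 6 - 380 = -374$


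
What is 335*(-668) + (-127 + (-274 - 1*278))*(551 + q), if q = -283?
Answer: -405752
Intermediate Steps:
335*(-668) + (-127 + (-274 - 1*278))*(551 + q) = 335*(-668) + (-127 + (-274 - 1*278))*(551 - 283) = -223780 + (-127 + (-274 - 278))*268 = -223780 + (-127 - 552)*268 = -223780 - 679*268 = -223780 - 181972 = -405752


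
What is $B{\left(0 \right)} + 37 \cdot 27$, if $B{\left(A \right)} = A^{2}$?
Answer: $999$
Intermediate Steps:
$B{\left(0 \right)} + 37 \cdot 27 = 0^{2} + 37 \cdot 27 = 0 + 999 = 999$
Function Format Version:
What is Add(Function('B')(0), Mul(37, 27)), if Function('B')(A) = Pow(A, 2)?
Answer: 999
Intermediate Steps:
Add(Function('B')(0), Mul(37, 27)) = Add(Pow(0, 2), Mul(37, 27)) = Add(0, 999) = 999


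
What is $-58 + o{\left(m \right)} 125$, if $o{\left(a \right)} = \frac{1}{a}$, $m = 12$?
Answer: $- \frac{571}{12} \approx -47.583$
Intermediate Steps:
$-58 + o{\left(m \right)} 125 = -58 + \frac{1}{12} \cdot 125 = -58 + \frac{125}{12} = - \frac{571}{12}$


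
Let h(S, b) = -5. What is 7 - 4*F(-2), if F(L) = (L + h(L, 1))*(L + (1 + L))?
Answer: -77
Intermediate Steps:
F(L) = (1 + 2*L)*(-5 + L) (F(L) = (L - 5)*(L + (1 + L)) = (-5 + L)*(1 + 2*L) = (1 + 2*L)*(-5 + L))
7 - 4*F(-2) = 7 - 4*(-5 - 9*(-2) + 2*(-2)²) = 7 - 4*(-5 + 18 + 2*4) = 7 - 4*(-5 + 18 + 8) = 7 - 4*21 = 7 - 84 = -77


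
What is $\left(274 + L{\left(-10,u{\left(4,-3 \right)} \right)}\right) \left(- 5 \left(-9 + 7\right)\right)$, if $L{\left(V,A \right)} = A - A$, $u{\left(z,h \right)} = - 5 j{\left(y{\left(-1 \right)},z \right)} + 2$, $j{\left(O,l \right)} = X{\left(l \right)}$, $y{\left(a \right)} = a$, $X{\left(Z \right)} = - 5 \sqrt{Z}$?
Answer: $2740$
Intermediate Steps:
$j{\left(O,l \right)} = - 5 \sqrt{l}$
$u{\left(z,h \right)} = 2 + 25 \sqrt{z}$ ($u{\left(z,h \right)} = - 5 \left(- 5 \sqrt{z}\right) + 2 = 25 \sqrt{z} + 2 = 2 + 25 \sqrt{z}$)
$L{\left(V,A \right)} = 0$
$\left(274 + L{\left(-10,u{\left(4,-3 \right)} \right)}\right) \left(- 5 \left(-9 + 7\right)\right) = \left(274 + 0\right) \left(- 5 \left(-9 + 7\right)\right) = 274 \left(\left(-5\right) \left(-2\right)\right) = 274 \cdot 10 = 2740$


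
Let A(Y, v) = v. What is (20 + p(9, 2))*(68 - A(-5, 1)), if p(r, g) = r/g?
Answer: 3283/2 ≈ 1641.5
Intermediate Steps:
(20 + p(9, 2))*(68 - A(-5, 1)) = (20 + 9/2)*(68 - 1*1) = (20 + 9*(½))*(68 - 1) = (20 + 9/2)*67 = (49/2)*67 = 3283/2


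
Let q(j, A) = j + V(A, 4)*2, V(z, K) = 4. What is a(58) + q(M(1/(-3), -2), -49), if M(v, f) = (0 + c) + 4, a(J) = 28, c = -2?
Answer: 38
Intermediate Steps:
M(v, f) = 2 (M(v, f) = (0 - 2) + 4 = -2 + 4 = 2)
q(j, A) = 8 + j (q(j, A) = j + 4*2 = j + 8 = 8 + j)
a(58) + q(M(1/(-3), -2), -49) = 28 + (8 + 2) = 28 + 10 = 38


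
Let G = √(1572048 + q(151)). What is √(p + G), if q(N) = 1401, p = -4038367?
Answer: √(-4038367 + √1573449) ≈ 2009.3*I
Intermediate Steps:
G = √1573449 (G = √(1572048 + 1401) = √1573449 ≈ 1254.4)
√(p + G) = √(-4038367 + √1573449)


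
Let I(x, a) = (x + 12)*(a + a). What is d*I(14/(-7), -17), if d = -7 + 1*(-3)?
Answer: 3400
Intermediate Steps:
d = -10 (d = -7 - 3 = -10)
I(x, a) = 2*a*(12 + x) (I(x, a) = (12 + x)*(2*a) = 2*a*(12 + x))
d*I(14/(-7), -17) = -20*(-17)*(12 + 14/(-7)) = -20*(-17)*(12 + 14*(-⅐)) = -20*(-17)*(12 - 2) = -20*(-17)*10 = -10*(-340) = 3400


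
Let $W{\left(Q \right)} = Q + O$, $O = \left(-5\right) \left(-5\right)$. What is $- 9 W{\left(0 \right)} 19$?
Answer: $-4275$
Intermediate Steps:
$O = 25$
$W{\left(Q \right)} = 25 + Q$ ($W{\left(Q \right)} = Q + 25 = 25 + Q$)
$- 9 W{\left(0 \right)} 19 = - 9 \left(25 + 0\right) 19 = \left(-9\right) 25 \cdot 19 = \left(-225\right) 19 = -4275$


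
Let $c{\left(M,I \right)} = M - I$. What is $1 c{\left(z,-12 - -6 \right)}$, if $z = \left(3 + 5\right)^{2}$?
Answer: $70$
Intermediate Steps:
$z = 64$ ($z = 8^{2} = 64$)
$1 c{\left(z,-12 - -6 \right)} = 1 \left(64 - \left(-12 - -6\right)\right) = 1 \left(64 - \left(-12 + 6\right)\right) = 1 \left(64 - -6\right) = 1 \left(64 + 6\right) = 1 \cdot 70 = 70$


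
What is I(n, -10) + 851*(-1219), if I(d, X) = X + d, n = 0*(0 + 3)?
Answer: -1037379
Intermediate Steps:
n = 0 (n = 0*3 = 0)
I(n, -10) + 851*(-1219) = (-10 + 0) + 851*(-1219) = -10 - 1037369 = -1037379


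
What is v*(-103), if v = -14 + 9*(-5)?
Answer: 6077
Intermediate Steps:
v = -59 (v = -14 - 45 = -59)
v*(-103) = -59*(-103) = 6077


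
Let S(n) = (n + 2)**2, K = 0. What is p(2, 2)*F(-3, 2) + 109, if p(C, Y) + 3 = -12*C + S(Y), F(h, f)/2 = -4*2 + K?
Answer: 285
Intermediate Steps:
S(n) = (2 + n)**2
F(h, f) = -16 (F(h, f) = 2*(-4*2 + 0) = 2*(-8 + 0) = 2*(-8) = -16)
p(C, Y) = -3 + (2 + Y)**2 - 12*C (p(C, Y) = -3 + (-12*C + (2 + Y)**2) = -3 + ((2 + Y)**2 - 12*C) = -3 + (2 + Y)**2 - 12*C)
p(2, 2)*F(-3, 2) + 109 = (-3 + (2 + 2)**2 - 12*2)*(-16) + 109 = (-3 + 4**2 - 24)*(-16) + 109 = (-3 + 16 - 24)*(-16) + 109 = -11*(-16) + 109 = 176 + 109 = 285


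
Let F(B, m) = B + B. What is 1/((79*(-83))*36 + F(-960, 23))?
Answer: -1/237972 ≈ -4.2022e-6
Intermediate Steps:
F(B, m) = 2*B
1/((79*(-83))*36 + F(-960, 23)) = 1/((79*(-83))*36 + 2*(-960)) = 1/(-6557*36 - 1920) = 1/(-236052 - 1920) = 1/(-237972) = -1/237972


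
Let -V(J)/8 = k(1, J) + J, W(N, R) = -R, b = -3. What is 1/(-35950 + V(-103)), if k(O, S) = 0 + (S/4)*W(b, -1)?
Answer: -1/34920 ≈ -2.8637e-5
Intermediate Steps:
k(O, S) = S/4 (k(O, S) = 0 + (S/4)*(-1*(-1)) = 0 + (S*(¼))*1 = 0 + (S/4)*1 = 0 + S/4 = S/4)
V(J) = -10*J (V(J) = -8*(J/4 + J) = -10*J)
1/(-35950 + V(-103)) = 1/(-35950 - 10*(-103)) = 1/(-35950 + 1030) = 1/(-34920) = -1/34920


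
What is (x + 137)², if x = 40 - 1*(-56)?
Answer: 54289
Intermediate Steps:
x = 96 (x = 40 + 56 = 96)
(x + 137)² = (96 + 137)² = 233² = 54289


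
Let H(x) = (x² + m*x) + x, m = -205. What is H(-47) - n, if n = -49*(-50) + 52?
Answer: 9295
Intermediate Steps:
H(x) = x² - 204*x (H(x) = (x² - 205*x) + x = x² - 204*x)
n = 2502 (n = 2450 + 52 = 2502)
H(-47) - n = -47*(-204 - 47) - 1*2502 = -47*(-251) - 2502 = 11797 - 2502 = 9295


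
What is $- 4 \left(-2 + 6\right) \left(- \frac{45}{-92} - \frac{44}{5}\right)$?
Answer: $\frac{15292}{115} \approx 132.97$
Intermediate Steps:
$- 4 \left(-2 + 6\right) \left(- \frac{45}{-92} - \frac{44}{5}\right) = \left(-4\right) 4 \left(\left(-45\right) \left(- \frac{1}{92}\right) - \frac{44}{5}\right) = - 16 \left(\frac{45}{92} - \frac{44}{5}\right) = \left(-16\right) \left(- \frac{3823}{460}\right) = \frac{15292}{115}$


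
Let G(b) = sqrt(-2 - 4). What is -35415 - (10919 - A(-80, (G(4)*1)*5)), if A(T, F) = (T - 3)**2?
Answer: -39445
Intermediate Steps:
G(b) = I*sqrt(6) (G(b) = sqrt(-6) = I*sqrt(6))
A(T, F) = (-3 + T)**2
-35415 - (10919 - A(-80, (G(4)*1)*5)) = -35415 - (10919 - (-3 - 80)**2) = -35415 - (10919 - 1*(-83)**2) = -35415 - (10919 - 1*6889) = -35415 - (10919 - 6889) = -35415 - 1*4030 = -35415 - 4030 = -39445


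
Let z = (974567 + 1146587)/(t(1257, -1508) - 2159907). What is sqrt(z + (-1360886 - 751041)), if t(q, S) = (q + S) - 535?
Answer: I*sqrt(1095526090132105505)/720231 ≈ 1453.2*I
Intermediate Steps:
t(q, S) = -535 + S + q (t(q, S) = (S + q) - 535 = -535 + S + q)
z = -2121154/2160693 (z = (974567 + 1146587)/((-535 - 1508 + 1257) - 2159907) = 2121154/(-786 - 2159907) = 2121154/(-2160693) = 2121154*(-1/2160693) = -2121154/2160693 ≈ -0.98170)
sqrt(z + (-1360886 - 751041)) = sqrt(-2121154/2160693 + (-1360886 - 751041)) = sqrt(-2121154/2160693 - 2111927) = sqrt(-4563228006565/2160693) = I*sqrt(1095526090132105505)/720231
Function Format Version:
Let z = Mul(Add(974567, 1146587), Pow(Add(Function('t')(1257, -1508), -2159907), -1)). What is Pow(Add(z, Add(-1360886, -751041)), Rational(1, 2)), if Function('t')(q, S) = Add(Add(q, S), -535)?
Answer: Mul(Rational(1, 720231), I, Pow(1095526090132105505, Rational(1, 2))) ≈ Mul(1453.2, I)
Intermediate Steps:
Function('t')(q, S) = Add(-535, S, q) (Function('t')(q, S) = Add(Add(S, q), -535) = Add(-535, S, q))
z = Rational(-2121154, 2160693) (z = Mul(Add(974567, 1146587), Pow(Add(Add(-535, -1508, 1257), -2159907), -1)) = Mul(2121154, Pow(Add(-786, -2159907), -1)) = Mul(2121154, Pow(-2160693, -1)) = Mul(2121154, Rational(-1, 2160693)) = Rational(-2121154, 2160693) ≈ -0.98170)
Pow(Add(z, Add(-1360886, -751041)), Rational(1, 2)) = Pow(Add(Rational(-2121154, 2160693), Add(-1360886, -751041)), Rational(1, 2)) = Pow(Add(Rational(-2121154, 2160693), -2111927), Rational(1, 2)) = Pow(Rational(-4563228006565, 2160693), Rational(1, 2)) = Mul(Rational(1, 720231), I, Pow(1095526090132105505, Rational(1, 2)))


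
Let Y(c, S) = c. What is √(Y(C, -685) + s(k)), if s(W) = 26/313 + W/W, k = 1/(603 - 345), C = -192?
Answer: I*√18703941/313 ≈ 13.817*I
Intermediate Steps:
k = 1/258 ≈ 0.0038760
s(W) = 339/313 (s(W) = 26*(1/313) + 1 = 26/313 + 1 = 339/313)
√(Y(C, -685) + s(k)) = √(-192 + 339/313) = √(-59757/313) = I*√18703941/313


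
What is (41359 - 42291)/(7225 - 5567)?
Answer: -466/829 ≈ -0.56212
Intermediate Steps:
(41359 - 42291)/(7225 - 5567) = -932/1658 = -932*1/1658 = -466/829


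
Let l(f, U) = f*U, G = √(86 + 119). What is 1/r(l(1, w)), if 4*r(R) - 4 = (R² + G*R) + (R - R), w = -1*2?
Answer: -8/189 - 2*√205/189 ≈ -0.19384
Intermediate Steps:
w = -2
G = √205 ≈ 14.318
l(f, U) = U*f
r(R) = 1 + R²/4 + R*√205/4 (r(R) = 1 + ((R² + √205*R) + (R - R))/4 = 1 + ((R² + R*√205) + 0)/4 = 1 + (R² + R*√205)/4 = 1 + (R²/4 + R*√205/4) = 1 + R²/4 + R*√205/4)
1/r(l(1, w)) = 1/(1 + (-2*1)²/4 + (-2*1)*√205/4) = 1/(1 + (¼)*(-2)² + (¼)*(-2)*√205) = 1/(1 + (¼)*4 - √205/2) = 1/(1 + 1 - √205/2) = 1/(2 - √205/2)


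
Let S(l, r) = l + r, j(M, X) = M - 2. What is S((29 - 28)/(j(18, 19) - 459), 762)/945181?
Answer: 337565/418715183 ≈ 0.00080619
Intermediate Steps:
j(M, X) = -2 + M
S((29 - 28)/(j(18, 19) - 459), 762)/945181 = ((29 - 28)/((-2 + 18) - 459) + 762)/945181 = (1/(16 - 459) + 762)*(1/945181) = (1/(-443) + 762)*(1/945181) = (1*(-1/443) + 762)*(1/945181) = (-1/443 + 762)*(1/945181) = (337565/443)*(1/945181) = 337565/418715183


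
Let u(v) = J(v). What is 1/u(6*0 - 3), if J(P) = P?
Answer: -⅓ ≈ -0.33333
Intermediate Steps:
u(v) = v
1/u(6*0 - 3) = 1/(6*0 - 3) = 1/(0 - 3) = 1/(-3) = -⅓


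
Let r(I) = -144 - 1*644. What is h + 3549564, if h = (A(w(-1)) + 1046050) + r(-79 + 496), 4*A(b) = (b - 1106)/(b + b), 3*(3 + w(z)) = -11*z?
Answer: 18378475/4 ≈ 4.5946e+6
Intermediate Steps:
w(z) = -3 - 11*z/3 (w(z) = -3 + (-11*z)/3 = -3 - 11*z/3)
A(b) = (-1106 + b)/(8*b) (A(b) = ((b - 1106)/(b + b))/4 = ((-1106 + b)/((2*b)))/4 = ((-1106 + b)*(1/(2*b)))/4 = ((-1106 + b)/(2*b))/4 = (-1106 + b)/(8*b))
r(I) = -788 (r(I) = -144 - 644 = -788)
h = 4180219/4 (h = ((-1106 + (-3 - 11/3*(-1)))/(8*(-3 - 11/3*(-1))) + 1046050) - 788 = ((-1106 + (-3 + 11/3))/(8*(-3 + 11/3)) + 1046050) - 788 = ((-1106 + 2/3)/(8*(2/3)) + 1046050) - 788 = ((1/8)*(3/2)*(-3316/3) + 1046050) - 788 = (-829/4 + 1046050) - 788 = 4183371/4 - 788 = 4180219/4 ≈ 1.0451e+6)
h + 3549564 = 4180219/4 + 3549564 = 18378475/4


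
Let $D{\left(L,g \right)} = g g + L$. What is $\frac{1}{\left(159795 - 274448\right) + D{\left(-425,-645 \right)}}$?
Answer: $\frac{1}{300947} \approx 3.3228 \cdot 10^{-6}$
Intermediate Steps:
$D{\left(L,g \right)} = L + g^{2}$ ($D{\left(L,g \right)} = g^{2} + L = L + g^{2}$)
$\frac{1}{\left(159795 - 274448\right) + D{\left(-425,-645 \right)}} = \frac{1}{\left(159795 - 274448\right) - \left(425 - \left(-645\right)^{2}\right)} = \frac{1}{-114653 + \left(-425 + 416025\right)} = \frac{1}{-114653 + 415600} = \frac{1}{300947}$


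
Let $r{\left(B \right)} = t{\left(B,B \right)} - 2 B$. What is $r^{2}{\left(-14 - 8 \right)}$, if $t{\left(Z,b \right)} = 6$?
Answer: $2500$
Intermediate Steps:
$r{\left(B \right)} = 6 - 2 B$
$r^{2}{\left(-14 - 8 \right)} = \left(6 - 2 \left(-14 - 8\right)\right)^{2} = \left(6 - -44\right)^{2} = \left(6 + 44\right)^{2} = 50^{2} = 2500$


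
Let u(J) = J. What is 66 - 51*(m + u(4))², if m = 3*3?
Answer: -8553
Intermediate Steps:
m = 9
66 - 51*(m + u(4))² = 66 - 51*(9 + 4)² = 66 - 51*13² = 66 - 51*169 = 66 - 8619 = -8553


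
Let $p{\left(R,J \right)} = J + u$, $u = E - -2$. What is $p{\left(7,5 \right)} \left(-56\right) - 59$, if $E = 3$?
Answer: $-619$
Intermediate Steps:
$u = 5$ ($u = 3 - -2 = 3 + 2 = 5$)
$p{\left(R,J \right)} = 5 + J$ ($p{\left(R,J \right)} = J + 5 = 5 + J$)
$p{\left(7,5 \right)} \left(-56\right) - 59 = \left(5 + 5\right) \left(-56\right) - 59 = 10 \left(-56\right) - 59 = -560 - 59 = -619$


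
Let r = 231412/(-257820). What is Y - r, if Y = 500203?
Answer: 32240642218/64455 ≈ 5.0020e+5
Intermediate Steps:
r = -57853/64455 (r = 231412*(-1/257820) = -57853/64455 ≈ -0.89757)
Y - r = 500203 - 1*(-57853/64455) = 500203 + 57853/64455 = 32240642218/64455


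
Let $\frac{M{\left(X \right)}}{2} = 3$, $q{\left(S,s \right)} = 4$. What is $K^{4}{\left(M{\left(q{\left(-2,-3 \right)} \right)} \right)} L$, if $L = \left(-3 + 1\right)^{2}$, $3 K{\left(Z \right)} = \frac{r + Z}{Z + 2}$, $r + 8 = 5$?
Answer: $\frac{1}{1024} \approx 0.00097656$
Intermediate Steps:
$r = -3$ ($r = -8 + 5 = -3$)
$M{\left(X \right)} = 6$ ($M{\left(X \right)} = 2 \cdot 3 = 6$)
$K{\left(Z \right)} = \frac{-3 + Z}{3 \left(2 + Z\right)}$ ($K{\left(Z \right)} = \frac{\left(-3 + Z\right) \frac{1}{Z + 2}}{3} = \frac{\left(-3 + Z\right) \frac{1}{2 + Z}}{3} = \frac{\frac{1}{2 + Z} \left(-3 + Z\right)}{3} = \frac{-3 + Z}{3 \left(2 + Z\right)}$)
$L = 4$ ($L = \left(-2\right)^{2} = 4$)
$K^{4}{\left(M{\left(q{\left(-2,-3 \right)} \right)} \right)} L = \left(\frac{-3 + 6}{3 \left(2 + 6\right)}\right)^{4} \cdot 4 = \left(\frac{1}{3} \cdot \frac{1}{8} \cdot 3\right)^{4} \cdot 4 = \left(\frac{1}{8}\right)^{4} \cdot 4 = \frac{1}{4096} \cdot 4 = \frac{1}{1024}$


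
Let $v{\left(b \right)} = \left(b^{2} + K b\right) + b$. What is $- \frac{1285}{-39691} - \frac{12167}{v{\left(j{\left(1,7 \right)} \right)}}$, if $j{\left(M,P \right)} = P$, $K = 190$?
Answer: $- \frac{481139387}{55011726} \approx -8.7461$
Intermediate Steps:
$v{\left(b \right)} = b^{2} + 191 b$ ($v{\left(b \right)} = \left(b^{2} + 190 b\right) + b = b^{2} + 191 b$)
$- \frac{1285}{-39691} - \frac{12167}{v{\left(j{\left(1,7 \right)} \right)}} = - \frac{1285}{-39691} - \frac{12167}{7 \left(191 + 7\right)} = \left(-1285\right) \left(- \frac{1}{39691}\right) - \frac{12167}{7 \cdot 198} = \frac{1285}{39691} - \frac{12167}{1386} = - \frac{481139387}{55011726}$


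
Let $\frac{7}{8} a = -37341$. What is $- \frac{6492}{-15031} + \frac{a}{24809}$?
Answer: $- \frac{3362760372}{2610328553} \approx -1.2883$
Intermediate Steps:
$a = - \frac{298728}{7}$ ($a = \frac{8}{7} \left(-37341\right) = - \frac{298728}{7} \approx -42675.0$)
$- \frac{6492}{-15031} + \frac{a}{24809} = - \frac{6492}{-15031} - \frac{298728}{7 \cdot 24809} = \left(-6492\right) \left(- \frac{1}{15031}\right) - \frac{298728}{173663} = \frac{6492}{15031} - \frac{298728}{173663} = - \frac{3362760372}{2610328553}$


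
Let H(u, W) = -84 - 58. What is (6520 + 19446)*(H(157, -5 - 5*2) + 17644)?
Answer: 454456932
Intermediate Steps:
H(u, W) = -142
(6520 + 19446)*(H(157, -5 - 5*2) + 17644) = (6520 + 19446)*(-142 + 17644) = 25966*17502 = 454456932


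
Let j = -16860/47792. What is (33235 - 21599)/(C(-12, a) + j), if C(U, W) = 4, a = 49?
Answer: 139026928/43577 ≈ 3190.4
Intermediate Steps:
j = -4215/11948 (j = -16860*1/47792 = -4215/11948 ≈ -0.35278)
(33235 - 21599)/(C(-12, a) + j) = (33235 - 21599)/(4 - 4215/11948) = 11636/(43577/11948) = 11636*(11948/43577) = 139026928/43577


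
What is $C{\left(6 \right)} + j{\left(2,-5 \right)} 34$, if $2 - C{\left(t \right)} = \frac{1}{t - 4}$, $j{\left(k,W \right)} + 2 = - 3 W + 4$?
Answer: $\frac{1159}{2} \approx 579.5$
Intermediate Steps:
$j{\left(k,W \right)} = 2 - 3 W$ ($j{\left(k,W \right)} = -2 - \left(-4 + 3 W\right) = 2 - 3 W$)
$C{\left(t \right)} = 2 - \frac{1}{-4 + t}$ ($C{\left(t \right)} = 2 - \frac{1}{t - 4} = 2 - \frac{1}{-4 + t}$)
$C{\left(6 \right)} + j{\left(2,-5 \right)} 34 = \frac{-9 + 2 \cdot 6}{-4 + 6} + \left(2 - -15\right) 34 = \frac{-9 + 12}{2} + \left(2 + 15\right) 34 = \frac{1}{2} \cdot 3 + 17 \cdot 34 = \frac{3}{2} + 578 = \frac{1159}{2}$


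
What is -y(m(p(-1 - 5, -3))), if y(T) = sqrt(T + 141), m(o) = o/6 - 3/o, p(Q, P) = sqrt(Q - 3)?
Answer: -sqrt(564 + 6*I)/2 ≈ -11.875 - 0.063161*I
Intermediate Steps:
p(Q, P) = sqrt(-3 + Q)
m(o) = -3/o + o/6 (m(o) = o*(1/6) - 3/o = o/6 - 3/o = -3/o + o/6)
y(T) = sqrt(141 + T)
-y(m(p(-1 - 5, -3))) = -sqrt(141 + (-3/sqrt(-3 + (-1 - 5)) + sqrt(-3 + (-1 - 5))/6)) = -sqrt(141 + (-3/sqrt(-3 - 6) + sqrt(-3 - 6)/6)) = -sqrt(141 + (-3*(-I/3) + sqrt(-9)/6)) = -sqrt(141 + (-3*(-I/3) + (3*I)/6)) = -sqrt(141 + (-(-1)*I + I/2)) = -sqrt(141 + (I + I/2)) = -sqrt(141 + 3*I/2)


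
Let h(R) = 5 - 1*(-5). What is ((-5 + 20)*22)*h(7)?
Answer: 3300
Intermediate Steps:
h(R) = 10 (h(R) = 5 + 5 = 10)
((-5 + 20)*22)*h(7) = ((-5 + 20)*22)*10 = (15*22)*10 = 330*10 = 3300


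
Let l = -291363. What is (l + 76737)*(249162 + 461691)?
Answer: -152567535978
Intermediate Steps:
(l + 76737)*(249162 + 461691) = (-291363 + 76737)*(249162 + 461691) = -214626*710853 = -152567535978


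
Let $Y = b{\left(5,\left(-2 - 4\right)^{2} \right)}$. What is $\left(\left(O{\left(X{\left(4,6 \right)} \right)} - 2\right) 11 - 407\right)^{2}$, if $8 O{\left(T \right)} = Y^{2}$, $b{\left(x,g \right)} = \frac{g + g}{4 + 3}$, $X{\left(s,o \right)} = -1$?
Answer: $\frac{193015449}{2401} \approx 80390.0$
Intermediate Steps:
$b{\left(x,g \right)} = \frac{2 g}{7}$
$Y = \frac{72}{7}$ ($Y = \frac{2 \left(-2 - 4\right)^{2}}{7} = \frac{2 \left(-6\right)^{2}}{7} = \frac{2}{7} \cdot 36 = \frac{72}{7} \approx 10.286$)
$O{\left(T \right)} = \frac{648}{49}$ ($O{\left(T \right)} = \frac{\left(\frac{72}{7}\right)^{2}}{8} = \frac{1}{8} \cdot \frac{5184}{49} = \frac{648}{49}$)
$\left(\left(O{\left(X{\left(4,6 \right)} \right)} - 2\right) 11 - 407\right)^{2} = \left(\left(\frac{648}{49} - 2\right) 11 - 407\right)^{2} = \left(\frac{550}{49} \cdot 11 - 407\right)^{2} = \left(\frac{6050}{49} - 407\right)^{2} = \left(- \frac{13893}{49}\right)^{2} = \frac{193015449}{2401}$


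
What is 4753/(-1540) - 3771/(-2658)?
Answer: -162527/97460 ≈ -1.6676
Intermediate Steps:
4753/(-1540) - 3771/(-2658) = 4753*(-1/1540) - 3771*(-1/2658) = -679/220 + 1257/886 = -162527/97460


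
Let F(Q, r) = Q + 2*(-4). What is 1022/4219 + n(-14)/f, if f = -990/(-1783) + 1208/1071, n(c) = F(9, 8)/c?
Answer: 5418791795/27121031452 ≈ 0.19980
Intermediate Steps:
F(Q, r) = -8 + Q (F(Q, r) = Q - 8 = -8 + Q)
n(c) = 1/c (n(c) = (-8 + 9)/c = 1/c)
f = 3214154/1909593 (f = -990*(-1/1783) + 1208*(1/1071) = 990/1783 + 1208/1071 = 3214154/1909593 ≈ 1.6832)
1022/4219 + n(-14)/f = 1022/4219 + 1/((-14)*(3214154/1909593)) = 1022*(1/4219) - 1/14*1909593/3214154 = 1022/4219 - 272799/6428308 = 5418791795/27121031452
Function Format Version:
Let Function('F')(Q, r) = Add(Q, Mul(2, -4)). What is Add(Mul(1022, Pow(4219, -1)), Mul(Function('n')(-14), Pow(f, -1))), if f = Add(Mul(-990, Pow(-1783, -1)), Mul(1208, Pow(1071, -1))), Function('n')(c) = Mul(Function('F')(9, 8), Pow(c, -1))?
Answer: Rational(5418791795, 27121031452) ≈ 0.19980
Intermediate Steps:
Function('F')(Q, r) = Add(-8, Q) (Function('F')(Q, r) = Add(Q, -8) = Add(-8, Q))
Function('n')(c) = Pow(c, -1) (Function('n')(c) = Mul(Add(-8, 9), Pow(c, -1)) = Mul(1, Pow(c, -1)) = Pow(c, -1))
f = Rational(3214154, 1909593) (f = Add(Mul(-990, Rational(-1, 1783)), Mul(1208, Rational(1, 1071))) = Add(Rational(990, 1783), Rational(1208, 1071)) = Rational(3214154, 1909593) ≈ 1.6832)
Add(Mul(1022, Pow(4219, -1)), Mul(Function('n')(-14), Pow(f, -1))) = Add(Mul(1022, Pow(4219, -1)), Mul(Pow(-14, -1), Pow(Rational(3214154, 1909593), -1))) = Add(Mul(1022, Rational(1, 4219)), Mul(Rational(-1, 14), Rational(1909593, 3214154))) = Add(Rational(1022, 4219), Rational(-272799, 6428308)) = Rational(5418791795, 27121031452)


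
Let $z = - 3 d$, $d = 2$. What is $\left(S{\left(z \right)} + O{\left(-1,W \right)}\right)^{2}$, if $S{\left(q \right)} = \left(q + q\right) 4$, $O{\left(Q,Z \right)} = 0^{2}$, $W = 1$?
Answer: $2304$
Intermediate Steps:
$O{\left(Q,Z \right)} = 0$
$z = -6$ ($z = \left(-3\right) 2 = -6$)
$S{\left(q \right)} = 8 q$ ($S{\left(q \right)} = 2 q 4 = 8 q$)
$\left(S{\left(z \right)} + O{\left(-1,W \right)}\right)^{2} = \left(8 \left(-6\right) + 0\right)^{2} = \left(-48 + 0\right)^{2} = \left(-48\right)^{2} = 2304$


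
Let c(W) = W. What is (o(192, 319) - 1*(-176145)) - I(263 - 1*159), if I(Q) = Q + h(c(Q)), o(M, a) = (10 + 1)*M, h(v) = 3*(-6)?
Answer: 178171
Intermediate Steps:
h(v) = -18
o(M, a) = 11*M
I(Q) = -18 + Q (I(Q) = Q - 18 = -18 + Q)
(o(192, 319) - 1*(-176145)) - I(263 - 1*159) = (11*192 - 1*(-176145)) - (-18 + (263 - 1*159)) = (2112 + 176145) - (-18 + (263 - 159)) = 178257 - (-18 + 104) = 178257 - 1*86 = 178257 - 86 = 178171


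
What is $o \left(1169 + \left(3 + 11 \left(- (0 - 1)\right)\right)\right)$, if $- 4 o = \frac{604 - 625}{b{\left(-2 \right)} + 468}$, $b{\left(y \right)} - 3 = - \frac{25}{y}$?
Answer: $\frac{24843}{1934} \approx 12.845$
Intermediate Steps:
$b{\left(y \right)} = 3 - \frac{25}{y}$
$o = \frac{21}{1934}$ ($o = - \frac{\left(604 - 625\right) \frac{1}{\left(3 - \frac{25}{-2}\right) + 468}}{4} = - \frac{\left(-21\right) \frac{1}{\left(3 - - \frac{25}{2}\right) + 468}}{4} = - \frac{\left(-21\right) \frac{1}{\left(3 + \frac{25}{2}\right) + 468}}{4} = - \frac{\left(-21\right) \frac{1}{\frac{31}{2} + 468}}{4} = - \frac{\left(-21\right) \frac{1}{\frac{967}{2}}}{4} = - \frac{\left(-21\right) \frac{2}{967}}{4} = \left(- \frac{1}{4}\right) \left(- \frac{42}{967}\right) = \frac{21}{1934} \approx 0.010858$)
$o \left(1169 + \left(3 + 11 \left(- (0 - 1)\right)\right)\right) = \frac{21 \left(1169 + \left(3 + 11 \left(- (0 - 1)\right)\right)\right)}{1934} = \frac{21 \left(1169 + \left(3 + 11 \left(\left(-1\right) \left(-1\right)\right)\right)\right)}{1934} = \frac{21 \left(1169 + \left(3 + 11 \cdot 1\right)\right)}{1934} = \frac{21 \left(1169 + \left(3 + 11\right)\right)}{1934} = \frac{21 \left(1169 + 14\right)}{1934} = \frac{21}{1934} \cdot 1183 = \frac{24843}{1934}$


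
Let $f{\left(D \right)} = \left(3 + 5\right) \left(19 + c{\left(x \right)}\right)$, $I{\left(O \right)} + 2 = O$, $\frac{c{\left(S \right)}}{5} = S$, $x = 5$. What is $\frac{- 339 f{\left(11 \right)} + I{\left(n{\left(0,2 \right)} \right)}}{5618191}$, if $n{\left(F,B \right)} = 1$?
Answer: $- \frac{119329}{5618191} \approx -0.02124$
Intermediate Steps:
$c{\left(S \right)} = 5 S$
$I{\left(O \right)} = -2 + O$
$f{\left(D \right)} = 352$ ($f{\left(D \right)} = \left(3 + 5\right) \left(19 + 5 \cdot 5\right) = 8 \left(19 + 25\right) = 8 \cdot 44 = 352$)
$\frac{- 339 f{\left(11 \right)} + I{\left(n{\left(0,2 \right)} \right)}}{5618191} = \frac{\left(-339\right) 352 + \left(-2 + 1\right)}{5618191} = \left(-119328 - 1\right) \frac{1}{5618191} = \left(-119329\right) \frac{1}{5618191} = - \frac{119329}{5618191}$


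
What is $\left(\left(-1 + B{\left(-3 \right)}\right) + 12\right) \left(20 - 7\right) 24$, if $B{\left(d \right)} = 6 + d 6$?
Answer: $-312$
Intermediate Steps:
$B{\left(d \right)} = 6 + 6 d$
$\left(\left(-1 + B{\left(-3 \right)}\right) + 12\right) \left(20 - 7\right) 24 = \left(\left(-1 + \left(6 + 6 \left(-3\right)\right)\right) + 12\right) \left(20 - 7\right) 24 = \left(\left(-1 + \left(6 - 18\right)\right) + 12\right) 13 \cdot 24 = \left(\left(-1 - 12\right) + 12\right) 13 \cdot 24 = \left(-13 + 12\right) 13 \cdot 24 = \left(-1\right) 13 \cdot 24 = \left(-13\right) 24 = -312$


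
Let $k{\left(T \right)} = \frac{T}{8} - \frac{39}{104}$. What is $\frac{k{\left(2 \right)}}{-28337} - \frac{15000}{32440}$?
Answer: $- \frac{85010189}{183850456} \approx -0.46239$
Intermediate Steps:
$k{\left(T \right)} = - \frac{3}{8} + \frac{T}{8}$ ($k{\left(T \right)} = T \frac{1}{8} - \frac{3}{8} = \frac{T}{8} - \frac{3}{8} = - \frac{3}{8} + \frac{T}{8}$)
$\frac{k{\left(2 \right)}}{-28337} - \frac{15000}{32440} = \frac{- \frac{3}{8} + \frac{1}{8} \cdot 2}{-28337} - \frac{15000}{32440} = \left(- \frac{3}{8} + \frac{1}{4}\right) \left(- \frac{1}{28337}\right) - \frac{375}{811} = \left(- \frac{1}{8}\right) \left(- \frac{1}{28337}\right) - \frac{375}{811} = \frac{1}{226696} - \frac{375}{811} = - \frac{85010189}{183850456}$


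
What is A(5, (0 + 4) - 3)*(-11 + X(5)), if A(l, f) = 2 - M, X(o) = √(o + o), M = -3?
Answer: -55 + 5*√10 ≈ -39.189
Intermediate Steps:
X(o) = √2*√o (X(o) = √(2*o) = √2*√o)
A(l, f) = 5 (A(l, f) = 2 - 1*(-3) = 2 + 3 = 5)
A(5, (0 + 4) - 3)*(-11 + X(5)) = 5*(-11 + √2*√5) = 5*(-11 + √10) = -55 + 5*√10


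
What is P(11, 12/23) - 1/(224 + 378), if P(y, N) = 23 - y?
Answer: 7223/602 ≈ 11.998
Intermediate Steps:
P(11, 12/23) - 1/(224 + 378) = (23 - 1*11) - 1/(224 + 378) = (23 - 11) - 1/602 = 12 - 1*1/602 = 12 - 1/602 = 7223/602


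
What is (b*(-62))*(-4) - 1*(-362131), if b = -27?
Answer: 355435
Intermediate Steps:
(b*(-62))*(-4) - 1*(-362131) = -27*(-62)*(-4) - 1*(-362131) = 1674*(-4) + 362131 = -6696 + 362131 = 355435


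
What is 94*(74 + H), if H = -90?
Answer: -1504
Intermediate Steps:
94*(74 + H) = 94*(74 - 90) = 94*(-16) = -1504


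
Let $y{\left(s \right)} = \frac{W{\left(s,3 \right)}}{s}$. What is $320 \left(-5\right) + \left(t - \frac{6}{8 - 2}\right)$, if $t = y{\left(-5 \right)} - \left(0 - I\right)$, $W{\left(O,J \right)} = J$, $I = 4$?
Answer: $- \frac{7988}{5} \approx -1597.6$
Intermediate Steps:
$y{\left(s \right)} = \frac{3}{s}$
$t = \frac{17}{5}$ ($t = \frac{3}{-5} - \left(0 - 4\right) = 3 \left(- \frac{1}{5}\right) - \left(0 - 4\right) = - \frac{3}{5} - -4 = - \frac{3}{5} + 4 = \frac{17}{5} \approx 3.4$)
$320 \left(-5\right) + \left(t - \frac{6}{8 - 2}\right) = 320 \left(-5\right) + \left(\frac{17}{5} - \frac{6}{8 - 2}\right) = -1600 + \left(\frac{17}{5} - \frac{6}{6}\right) = -1600 + \left(\frac{17}{5} - 1\right) = -1600 + \frac{12}{5} = - \frac{7988}{5}$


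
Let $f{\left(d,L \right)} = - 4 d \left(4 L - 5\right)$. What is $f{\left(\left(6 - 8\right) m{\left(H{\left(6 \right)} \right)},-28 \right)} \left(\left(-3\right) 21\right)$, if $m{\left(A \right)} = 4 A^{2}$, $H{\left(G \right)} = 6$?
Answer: $8491392$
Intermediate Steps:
$f{\left(d,L \right)} = - 4 d \left(-5 + 4 L\right)$
$f{\left(\left(6 - 8\right) m{\left(H{\left(6 \right)} \right)},-28 \right)} \left(\left(-3\right) 21\right) = 4 \left(6 - 8\right) 4 \cdot 6^{2} \left(5 - -112\right) \left(\left(-3\right) 21\right) = 4 \left(6 - 8\right) 4 \cdot 36 \left(5 + 112\right) \left(-63\right) = 4 \left(6 - 8\right) 144 \cdot 117 \left(-63\right) = 4 \left(\left(-2\right) 144\right) 117 \left(-63\right) = 4 \left(-288\right) 117 \left(-63\right) = \left(-134784\right) \left(-63\right) = 8491392$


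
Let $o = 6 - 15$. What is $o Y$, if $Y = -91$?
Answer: $819$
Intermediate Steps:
$o = -9$ ($o = 6 - 15 = -9$)
$o Y = \left(-9\right) \left(-91\right) = 819$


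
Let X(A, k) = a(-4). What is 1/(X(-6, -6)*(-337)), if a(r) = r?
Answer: 1/1348 ≈ 0.00074184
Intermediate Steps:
X(A, k) = -4
1/(X(-6, -6)*(-337)) = 1/(-4*(-337)) = 1/1348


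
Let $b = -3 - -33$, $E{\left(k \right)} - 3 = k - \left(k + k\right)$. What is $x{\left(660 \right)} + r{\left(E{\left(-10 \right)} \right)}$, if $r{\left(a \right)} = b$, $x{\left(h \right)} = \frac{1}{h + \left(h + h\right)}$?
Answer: $\frac{59401}{1980} \approx 30.0$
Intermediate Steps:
$E{\left(k \right)} = 3 - k$ ($E{\left(k \right)} = 3 + \left(k - \left(k + k\right)\right) = 3 + \left(k - 2 k\right) = 3 - k$)
$b = 30$ ($b = -3 + 33 = 30$)
$x{\left(h \right)} = \frac{1}{3 h}$ ($x{\left(h \right)} = \frac{1}{h + 2 h} = \frac{1}{3 h}$)
$r{\left(a \right)} = 30$
$x{\left(660 \right)} + r{\left(E{\left(-10 \right)} \right)} = \frac{1}{3 \cdot 660} + 30 = \frac{1}{3} \cdot \frac{1}{660} + 30 = \frac{1}{1980} + 30 = \frac{59401}{1980}$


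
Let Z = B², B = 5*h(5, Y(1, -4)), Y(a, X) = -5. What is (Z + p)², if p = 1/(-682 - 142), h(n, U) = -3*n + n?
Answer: 4243595880001/678976 ≈ 6.2500e+6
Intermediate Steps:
h(n, U) = -2*n
p = -1/824 (p = 1/(-824) = -1/824 ≈ -0.0012136)
B = -50 (B = 5*(-2*5) = 5*(-10) = -50)
Z = 2500 (Z = (-50)² = 2500)
(Z + p)² = (2500 - 1/824)² = (2059999/824)² = 4243595880001/678976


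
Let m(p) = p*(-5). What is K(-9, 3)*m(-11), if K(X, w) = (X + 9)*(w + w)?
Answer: 0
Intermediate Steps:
m(p) = -5*p
K(X, w) = 2*w*(9 + X) (K(X, w) = (9 + X)*(2*w) = 2*w*(9 + X))
K(-9, 3)*m(-11) = (2*3*(9 - 9))*(-5*(-11)) = (2*3*0)*55 = 0*55 = 0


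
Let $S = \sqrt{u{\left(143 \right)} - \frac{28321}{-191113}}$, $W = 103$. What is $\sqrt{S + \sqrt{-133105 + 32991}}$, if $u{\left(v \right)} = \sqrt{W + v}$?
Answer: $\frac{\sqrt{191113 \sqrt{191113} \sqrt{28321 + 191113 \sqrt{246}} + 36524178769 i \sqrt{100114}}}{191113} \approx 12.657 + 12.499 i$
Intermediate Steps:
$u{\left(v \right)} = \sqrt{103 + v}$
$S = \sqrt{\frac{28321}{191113} + \sqrt{246}}$ ($S = \sqrt{\sqrt{103 + 143} - \frac{28321}{-191113}} = \sqrt{\sqrt{246} - - \frac{28321}{191113}} = \sqrt{\sqrt{246} + \frac{28321}{191113}} = \sqrt{\frac{28321}{191113} + \sqrt{246}} \approx 3.979$)
$\sqrt{S + \sqrt{-133105 + 32991}} = \sqrt{\frac{\sqrt{5412511273 + 36524178769 \sqrt{246}}}{191113} + \sqrt{-133105 + 32991}} = \sqrt{\frac{\sqrt{5412511273 + 36524178769 \sqrt{246}}}{191113} + \sqrt{-100114}} = \sqrt{\frac{\sqrt{5412511273 + 36524178769 \sqrt{246}}}{191113} + i \sqrt{100114}}$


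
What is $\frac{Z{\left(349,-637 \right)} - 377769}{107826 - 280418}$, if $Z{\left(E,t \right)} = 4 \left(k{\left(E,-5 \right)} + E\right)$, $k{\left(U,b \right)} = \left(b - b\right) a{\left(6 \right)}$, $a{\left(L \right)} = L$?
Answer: $\frac{376373}{172592} \approx 2.1807$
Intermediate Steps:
$k{\left(U,b \right)} = 0$ ($k{\left(U,b \right)} = \left(b - b\right) 6 = 0 \cdot 6 = 0$)
$Z{\left(E,t \right)} = 4 E$ ($Z{\left(E,t \right)} = 4 \left(0 + E\right) = 4 E$)
$\frac{Z{\left(349,-637 \right)} - 377769}{107826 - 280418} = \frac{4 \cdot 349 - 377769}{107826 - 280418} = \frac{1396 - 377769}{-172592} = \left(-376373\right) \left(- \frac{1}{172592}\right) = \frac{376373}{172592}$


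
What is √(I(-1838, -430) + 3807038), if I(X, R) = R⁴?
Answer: 9*√422121198 ≈ 1.8491e+5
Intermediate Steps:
√(I(-1838, -430) + 3807038) = √((-430)⁴ + 3807038) = √(34188010000 + 3807038) = √34191817038 = 9*√422121198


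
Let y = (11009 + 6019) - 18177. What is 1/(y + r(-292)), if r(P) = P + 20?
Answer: -1/1421 ≈ -0.00070373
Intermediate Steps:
r(P) = 20 + P
y = -1149 (y = 17028 - 18177 = -1149)
1/(y + r(-292)) = 1/(-1149 + (20 - 292)) = 1/(-1149 - 272) = 1/(-1421) = -1/1421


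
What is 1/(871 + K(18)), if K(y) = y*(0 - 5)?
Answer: 1/781 ≈ 0.0012804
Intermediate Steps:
K(y) = -5*y (K(y) = y*(-5) = -5*y)
1/(871 + K(18)) = 1/(871 - 5*18) = 1/(871 - 90) = 1/781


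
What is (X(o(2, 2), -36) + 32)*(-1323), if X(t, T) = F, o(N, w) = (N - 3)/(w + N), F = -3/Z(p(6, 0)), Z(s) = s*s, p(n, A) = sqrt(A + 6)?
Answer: -83349/2 ≈ -41675.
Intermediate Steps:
p(n, A) = sqrt(6 + A)
Z(s) = s**2
F = -1/2 (F = -3/(6 + 0) = -3/((sqrt(6))**2) = -3/6 = -3*1/6 = -1/2 ≈ -0.50000)
o(N, w) = (-3 + N)/(N + w)
X(t, T) = -1/2
(X(o(2, 2), -36) + 32)*(-1323) = (-1/2 + 32)*(-1323) = (63/2)*(-1323) = -83349/2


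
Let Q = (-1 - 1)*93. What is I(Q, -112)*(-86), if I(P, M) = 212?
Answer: -18232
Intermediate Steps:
Q = -186 (Q = -2*93 = -186)
I(Q, -112)*(-86) = 212*(-86) = -18232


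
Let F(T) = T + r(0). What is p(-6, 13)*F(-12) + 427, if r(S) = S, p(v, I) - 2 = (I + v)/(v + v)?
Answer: 410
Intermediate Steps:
p(v, I) = 2 + (I + v)/(2*v) (p(v, I) = 2 + (I + v)/(v + v) = 2 + (I + v)/((2*v)) = 2 + (I + v)*(1/(2*v)) = 2 + (I + v)/(2*v))
F(T) = T (F(T) = T + 0 = T)
p(-6, 13)*F(-12) + 427 = ((1/2)*(13 + 5*(-6))/(-6))*(-12) + 427 = ((1/2)*(-1/6)*(13 - 30))*(-12) + 427 = ((1/2)*(-1/6)*(-17))*(-12) + 427 = (17/12)*(-12) + 427 = -17 + 427 = 410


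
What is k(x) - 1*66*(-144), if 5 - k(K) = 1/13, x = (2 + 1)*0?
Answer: 123616/13 ≈ 9508.9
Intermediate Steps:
x = 0 (x = 3*0 = 0)
k(K) = 64/13 (k(K) = 5 - 1/13 = 64/13)
k(x) - 1*66*(-144) = 64/13 - 1*66*(-144) = 64/13 - 66*(-144) = 64/13 + 9504 = 123616/13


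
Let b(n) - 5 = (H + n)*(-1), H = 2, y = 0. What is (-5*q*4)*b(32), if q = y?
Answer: 0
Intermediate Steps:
q = 0
b(n) = 3 - n (b(n) = 5 + (2 + n)*(-1) = 5 + (-2 - n) = 3 - n)
(-5*q*4)*b(32) = (-5*0*4)*(3 - 1*32) = (0*4)*(3 - 32) = 0*(-29) = 0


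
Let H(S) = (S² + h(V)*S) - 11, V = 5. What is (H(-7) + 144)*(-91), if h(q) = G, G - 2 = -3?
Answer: -17199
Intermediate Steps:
G = -1 (G = 2 - 3 = -1)
h(q) = -1
H(S) = -11 + S² - S (H(S) = (S² - S) - 11 = -11 + S² - S)
(H(-7) + 144)*(-91) = ((-11 + (-7)² - 1*(-7)) + 144)*(-91) = ((-11 + 49 + 7) + 144)*(-91) = (45 + 144)*(-91) = 189*(-91) = -17199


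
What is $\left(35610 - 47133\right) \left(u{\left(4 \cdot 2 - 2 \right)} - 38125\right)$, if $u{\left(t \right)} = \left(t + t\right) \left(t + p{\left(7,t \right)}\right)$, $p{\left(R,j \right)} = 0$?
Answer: $438484719$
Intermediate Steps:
$u{\left(t \right)} = 2 t^{2}$ ($u{\left(t \right)} = \left(t + t\right) \left(t + 0\right) = 2 t t = 2 t^{2}$)
$\left(35610 - 47133\right) \left(u{\left(4 \cdot 2 - 2 \right)} - 38125\right) = \left(35610 - 47133\right) \left(2 \left(4 \cdot 2 - 2\right)^{2} - 38125\right) = \left(35610 - 47133\right) \left(2 \left(8 - 2\right)^{2} - 38125\right) = - 11523 \left(2 \cdot 6^{2} - 38125\right) = - 11523 \left(2 \cdot 36 - 38125\right) = - 11523 \left(72 - 38125\right) = \left(-11523\right) \left(-38053\right) = 438484719$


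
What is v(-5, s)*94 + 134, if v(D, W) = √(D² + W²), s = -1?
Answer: 134 + 94*√26 ≈ 613.31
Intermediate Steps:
v(-5, s)*94 + 134 = √((-5)² + (-1)²)*94 + 134 = √(25 + 1)*94 + 134 = √26*94 + 134 = 94*√26 + 134 = 134 + 94*√26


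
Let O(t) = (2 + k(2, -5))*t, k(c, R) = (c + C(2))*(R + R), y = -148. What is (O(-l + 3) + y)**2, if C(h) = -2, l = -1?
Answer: 19600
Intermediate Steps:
k(c, R) = 2*R*(-2 + c) (k(c, R) = (c - 2)*(R + R) = (-2 + c)*(2*R) = 2*R*(-2 + c))
O(t) = 2*t (O(t) = (2 + 2*(-5)*(-2 + 2))*t = (2 + 2*(-5)*0)*t = (2 + 0)*t = 2*t)
(O(-l + 3) + y)**2 = (2*(-1*(-1) + 3) - 148)**2 = (2*(1 + 3) - 148)**2 = (2*4 - 148)**2 = (8 - 148)**2 = (-140)**2 = 19600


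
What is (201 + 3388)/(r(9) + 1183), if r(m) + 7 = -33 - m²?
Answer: 3589/1062 ≈ 3.3795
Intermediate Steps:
r(m) = -40 - m² (r(m) = -7 + (-33 - m²) = -40 - m²)
(201 + 3388)/(r(9) + 1183) = (201 + 3388)/((-40 - 1*9²) + 1183) = 3589/((-40 - 1*81) + 1183) = 3589/((-40 - 81) + 1183) = 3589/(-121 + 1183) = 3589/1062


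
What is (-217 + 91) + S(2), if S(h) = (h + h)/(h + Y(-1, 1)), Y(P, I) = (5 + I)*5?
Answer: -1007/8 ≈ -125.88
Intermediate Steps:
Y(P, I) = 25 + 5*I
S(h) = 2*h/(30 + h) (S(h) = (h + h)/(h + (25 + 5*1)) = (2*h)/(h + (25 + 5)) = (2*h)/(h + 30) = (2*h)/(30 + h) = 2*h/(30 + h))
(-217 + 91) + S(2) = (-217 + 91) + 2*2/(30 + 2) = -126 + 2*2/32 = -126 + 2*2*(1/32) = -126 + ⅛ = -1007/8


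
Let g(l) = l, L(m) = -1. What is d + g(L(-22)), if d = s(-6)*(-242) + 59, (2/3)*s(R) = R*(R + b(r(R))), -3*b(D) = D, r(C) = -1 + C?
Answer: -7928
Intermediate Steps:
b(D) = -D/3
s(R) = 3*R*(1/3 + 2*R/3)/2 (s(R) = 3*(R*(R - (-1 + R)/3))/2 = 3*(R*(R + (1/3 - R/3)))/2 = 3*(R*(1/3 + 2*R/3))/2 = 3*R*(1/3 + 2*R/3)/2)
d = -7927 (d = -6*(1/2 - 6)*(-242) + 59 = -6*(-11/2)*(-242) + 59 = 33*(-242) + 59 = -7986 + 59 = -7927)
d + g(L(-22)) = -7927 - 1 = -7928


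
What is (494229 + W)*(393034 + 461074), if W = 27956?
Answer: 446002385980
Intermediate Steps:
(494229 + W)*(393034 + 461074) = (494229 + 27956)*(393034 + 461074) = 522185*854108 = 446002385980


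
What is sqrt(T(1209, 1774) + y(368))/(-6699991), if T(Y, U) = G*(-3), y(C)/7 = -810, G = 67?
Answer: -I*sqrt(5871)/6699991 ≈ -1.1436e-5*I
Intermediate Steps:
y(C) = -5670 (y(C) = 7*(-810) = -5670)
T(Y, U) = -201 (T(Y, U) = 67*(-3) = -201)
sqrt(T(1209, 1774) + y(368))/(-6699991) = sqrt(-201 - 5670)/(-6699991) = sqrt(-5871)*(-1/6699991) = (I*sqrt(5871))*(-1/6699991) = -I*sqrt(5871)/6699991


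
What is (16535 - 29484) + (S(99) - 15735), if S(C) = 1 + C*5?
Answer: -28188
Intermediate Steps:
S(C) = 1 + 5*C
(16535 - 29484) + (S(99) - 15735) = (16535 - 29484) + ((1 + 5*99) - 15735) = -12949 + ((1 + 495) - 15735) = -12949 + (496 - 15735) = -12949 - 15239 = -28188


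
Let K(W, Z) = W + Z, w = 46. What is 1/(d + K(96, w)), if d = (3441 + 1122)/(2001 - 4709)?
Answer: 2708/379973 ≈ 0.0071268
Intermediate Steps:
d = -4563/2708 (d = 4563/(-2708) = 4563*(-1/2708) = -4563/2708 ≈ -1.6850)
1/(d + K(96, w)) = 1/(-4563/2708 + (96 + 46)) = 1/(-4563/2708 + 142) = 1/(379973/2708) = 2708/379973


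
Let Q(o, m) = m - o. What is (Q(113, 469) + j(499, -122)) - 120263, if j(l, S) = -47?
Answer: -119954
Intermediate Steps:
(Q(113, 469) + j(499, -122)) - 120263 = ((469 - 1*113) - 47) - 120263 = ((469 - 113) - 47) - 120263 = (356 - 47) - 120263 = 309 - 120263 = -119954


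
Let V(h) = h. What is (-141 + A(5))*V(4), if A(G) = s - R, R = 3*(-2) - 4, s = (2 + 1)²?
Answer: -488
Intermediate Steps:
s = 9 (s = 3² = 9)
R = -10 (R = -6 - 4 = -10)
A(G) = 19 (A(G) = 9 - 1*(-10) = 9 + 10 = 19)
(-141 + A(5))*V(4) = (-141 + 19)*4 = -122*4 = -488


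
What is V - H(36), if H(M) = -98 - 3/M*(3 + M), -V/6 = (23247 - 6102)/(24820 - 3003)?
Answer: 8424405/87268 ≈ 96.535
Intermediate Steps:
V = -102870/21817 (V = -6*(23247 - 6102)/(24820 - 3003) = -102870/21817 ≈ -4.7151)
H(M) = -98 - 3*(3 + M)/M
V - H(36) = -102870/21817 - (-101 - 9/36) = -102870/21817 - (-101 - 9*1/36) = -102870/21817 - (-101 - 1/4) = -102870/21817 - 1*(-405/4) = -102870/21817 + 405/4 = 8424405/87268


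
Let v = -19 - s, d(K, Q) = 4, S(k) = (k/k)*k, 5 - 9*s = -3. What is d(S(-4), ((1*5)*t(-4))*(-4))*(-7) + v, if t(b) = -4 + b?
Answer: -431/9 ≈ -47.889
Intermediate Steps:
s = 8/9 (s = 5/9 - ⅑*(-3) = 5/9 + ⅓ = 8/9 ≈ 0.88889)
S(k) = k (S(k) = 1*k = k)
v = -179/9 (v = -19 - 1*8/9 = -19 - 8/9 = -179/9 ≈ -19.889)
d(S(-4), ((1*5)*t(-4))*(-4))*(-7) + v = 4*(-7) - 179/9 = -28 - 179/9 = -431/9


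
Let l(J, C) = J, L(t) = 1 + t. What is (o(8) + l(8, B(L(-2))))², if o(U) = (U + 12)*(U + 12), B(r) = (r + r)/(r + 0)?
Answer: 166464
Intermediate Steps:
B(r) = 2 (B(r) = (2*r)/r = 2)
o(U) = (12 + U)² (o(U) = (12 + U)*(12 + U) = (12 + U)²)
(o(8) + l(8, B(L(-2))))² = ((12 + 8)² + 8)² = (20² + 8)² = (400 + 8)² = 408² = 166464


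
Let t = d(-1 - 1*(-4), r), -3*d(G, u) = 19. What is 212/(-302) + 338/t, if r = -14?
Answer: -155128/2869 ≈ -54.070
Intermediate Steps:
d(G, u) = -19/3 (d(G, u) = -⅓*19 = -19/3)
t = -19/3 ≈ -6.3333
212/(-302) + 338/t = 212/(-302) + 338/(-19/3) = 212*(-1/302) + 338*(-3/19) = -106/151 - 1014/19 = -155128/2869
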